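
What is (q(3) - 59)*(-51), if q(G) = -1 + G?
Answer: 2907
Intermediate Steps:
(q(3) - 59)*(-51) = ((-1 + 3) - 59)*(-51) = (2 - 59)*(-51) = -57*(-51) = 2907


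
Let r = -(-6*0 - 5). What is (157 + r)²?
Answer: 26244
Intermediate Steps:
r = 5 (r = -(0 - 5) = -1*(-5) = 5)
(157 + r)² = (157 + 5)² = 162² = 26244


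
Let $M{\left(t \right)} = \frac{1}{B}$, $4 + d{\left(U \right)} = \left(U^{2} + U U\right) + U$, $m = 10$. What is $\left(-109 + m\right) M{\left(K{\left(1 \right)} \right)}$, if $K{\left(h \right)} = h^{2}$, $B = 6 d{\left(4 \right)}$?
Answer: $- \frac{33}{64} \approx -0.51563$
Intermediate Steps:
$d{\left(U \right)} = -4 + U + 2 U^{2}$ ($d{\left(U \right)} = -4 + \left(\left(U^{2} + U U\right) + U\right) = -4 + \left(\left(U^{2} + U^{2}\right) + U\right) = -4 + \left(2 U^{2} + U\right) = -4 + \left(U + 2 U^{2}\right) = -4 + U + 2 U^{2}$)
$B = 192$ ($B = 6 \left(-4 + 4 + 2 \cdot 4^{2}\right) = 6 \left(-4 + 4 + 2 \cdot 16\right) = 6 \left(-4 + 4 + 32\right) = 6 \cdot 32 = 192$)
$M{\left(t \right)} = \frac{1}{192}$
$\left(-109 + m\right) M{\left(K{\left(1 \right)} \right)} = \left(-109 + 10\right) \frac{1}{192} = \left(-99\right) \frac{1}{192} = - \frac{33}{64}$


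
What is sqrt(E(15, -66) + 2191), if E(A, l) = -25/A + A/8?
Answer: sqrt(315534)/12 ≈ 46.810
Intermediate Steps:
E(A, l) = -25/A + A/8 (E(A, l) = -25/A + A*(1/8) = -25/A + A/8)
sqrt(E(15, -66) + 2191) = sqrt((-25/15 + (1/8)*15) + 2191) = sqrt((-25*1/15 + 15/8) + 2191) = sqrt((-5/3 + 15/8) + 2191) = sqrt(5/24 + 2191) = sqrt(52589/24) = sqrt(315534)/12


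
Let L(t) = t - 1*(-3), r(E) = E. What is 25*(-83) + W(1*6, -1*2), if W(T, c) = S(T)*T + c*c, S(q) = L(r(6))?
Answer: -2017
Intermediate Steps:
L(t) = 3 + t (L(t) = t + 3 = 3 + t)
S(q) = 9 (S(q) = 3 + 6 = 9)
W(T, c) = c² + 9*T (W(T, c) = 9*T + c*c = 9*T + c² = c² + 9*T)
25*(-83) + W(1*6, -1*2) = 25*(-83) + ((-1*2)² + 9*(1*6)) = -2075 + ((-2)² + 9*6) = -2075 + (4 + 54) = -2075 + 58 = -2017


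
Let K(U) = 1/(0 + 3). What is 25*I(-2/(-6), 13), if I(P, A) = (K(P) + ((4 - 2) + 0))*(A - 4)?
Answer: 525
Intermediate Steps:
K(U) = 1/3
I(P, A) = -28/3 + 7*A/3 (I(P, A) = (1/3 + ((4 - 2) + 0))*(A - 4) = (1/3 + (2 + 0))*(-4 + A) = (1/3 + 2)*(-4 + A) = 7*(-4 + A)/3 = -28/3 + 7*A/3)
25*I(-2/(-6), 13) = 25*(-28/3 + (7/3)*13) = 25*(-28/3 + 91/3) = 25*21 = 525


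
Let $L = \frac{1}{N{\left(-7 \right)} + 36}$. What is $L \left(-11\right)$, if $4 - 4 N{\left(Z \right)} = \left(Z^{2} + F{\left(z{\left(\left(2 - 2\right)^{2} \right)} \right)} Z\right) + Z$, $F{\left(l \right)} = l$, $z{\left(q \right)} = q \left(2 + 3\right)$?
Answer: $- \frac{22}{53} \approx -0.41509$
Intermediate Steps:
$z{\left(q \right)} = 5 q$ ($z{\left(q \right)} = q 5 = 5 q$)
$N{\left(Z \right)} = 1 - \frac{Z}{4} - \frac{Z^{2}}{4}$ ($N{\left(Z \right)} = 1 - \frac{\left(Z^{2} + 5 \left(2 - 2\right)^{2} Z\right) + Z}{4} = 1 - \frac{\left(Z^{2} + 5 \cdot 0^{2} Z\right) + Z}{4} = 1 - \frac{\left(Z^{2} + 5 \cdot 0 Z\right) + Z}{4} = 1 - \frac{\left(Z^{2} + 0 Z\right) + Z}{4} = 1 - \frac{\left(Z^{2} + 0\right) + Z}{4} = 1 - \frac{Z^{2} + Z}{4} = 1 - \frac{Z + Z^{2}}{4} = 1 - \left(\frac{Z}{4} + \frac{Z^{2}}{4}\right) = 1 - \frac{Z}{4} - \frac{Z^{2}}{4}$)
$L = \frac{2}{53}$ ($L = \frac{1}{\left(1 - - \frac{7}{4} - \frac{\left(-7\right)^{2}}{4}\right) + 36} = \frac{1}{\left(1 + \frac{7}{4} - \frac{49}{4}\right) + 36} = \frac{1}{- \frac{19}{2} + 36} = \frac{1}{\frac{53}{2}} = \frac{2}{53} \approx 0.037736$)
$L \left(-11\right) = \frac{2}{53} \left(-11\right) = - \frac{22}{53}$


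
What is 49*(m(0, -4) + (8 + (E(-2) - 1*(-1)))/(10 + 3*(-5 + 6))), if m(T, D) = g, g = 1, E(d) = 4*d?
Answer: 686/13 ≈ 52.769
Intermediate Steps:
m(T, D) = 1
49*(m(0, -4) + (8 + (E(-2) - 1*(-1)))/(10 + 3*(-5 + 6))) = 49*(1 + (8 + (4*(-2) - 1*(-1)))/(10 + 3*(-5 + 6))) = 49*(1 + (8 + (-8 + 1))/(10 + 3*1)) = 49*(1 + (8 - 7)/(10 + 3)) = 49*(1 + 1/13) = 49*(14/13) = 686/13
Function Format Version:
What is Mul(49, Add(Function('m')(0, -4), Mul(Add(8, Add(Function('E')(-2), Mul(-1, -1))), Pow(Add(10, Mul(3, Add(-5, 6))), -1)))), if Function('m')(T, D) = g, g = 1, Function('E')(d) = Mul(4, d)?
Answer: Rational(686, 13) ≈ 52.769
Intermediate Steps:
Function('m')(T, D) = 1
Mul(49, Add(Function('m')(0, -4), Mul(Add(8, Add(Function('E')(-2), Mul(-1, -1))), Pow(Add(10, Mul(3, Add(-5, 6))), -1)))) = Mul(49, Add(1, Mul(Add(8, Add(Mul(4, -2), Mul(-1, -1))), Pow(Add(10, Mul(3, Add(-5, 6))), -1)))) = Mul(49, Add(1, Mul(Add(8, Add(-8, 1)), Pow(Add(10, Mul(3, 1)), -1)))) = Mul(49, Add(1, Mul(Add(8, -7), Pow(Add(10, 3), -1)))) = Mul(49, Add(1, Mul(1, Pow(13, -1)))) = Mul(49, Add(1, Mul(1, Rational(1, 13)))) = Mul(49, Add(1, Rational(1, 13))) = Mul(49, Rational(14, 13)) = Rational(686, 13)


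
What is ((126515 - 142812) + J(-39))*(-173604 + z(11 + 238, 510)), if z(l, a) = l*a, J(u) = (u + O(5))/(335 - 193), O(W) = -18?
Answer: 53937781917/71 ≈ 7.5969e+8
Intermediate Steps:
J(u) = -9/71 + u/142 (J(u) = (u - 18)/(335 - 193) = (-18 + u)/142 = (-18 + u)*(1/142) = -9/71 + u/142)
z(l, a) = a*l
((126515 - 142812) + J(-39))*(-173604 + z(11 + 238, 510)) = ((126515 - 142812) + (-9/71 + (1/142)*(-39)))*(-173604 + 510*(11 + 238)) = (-16297 + (-9/71 - 39/142))*(-173604 + 510*249) = (-16297 - 57/142)*(-173604 + 126990) = -2314231/142*(-46614) = 53937781917/71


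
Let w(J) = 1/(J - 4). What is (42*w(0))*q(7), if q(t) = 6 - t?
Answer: 21/2 ≈ 10.500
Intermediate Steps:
w(J) = 1/(-4 + J)
(42*w(0))*q(7) = (42/(-4 + 0))*(6 - 1*7) = (42/(-4))*(6 - 7) = (42*(-¼))*(-1) = -21/2*(-1) = 21/2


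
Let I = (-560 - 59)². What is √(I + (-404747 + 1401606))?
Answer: 2*√345005 ≈ 1174.7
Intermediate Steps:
I = 383161 (I = (-619)² = 383161)
√(I + (-404747 + 1401606)) = √(383161 + (-404747 + 1401606)) = √(383161 + 996859) = √1380020 = 2*√345005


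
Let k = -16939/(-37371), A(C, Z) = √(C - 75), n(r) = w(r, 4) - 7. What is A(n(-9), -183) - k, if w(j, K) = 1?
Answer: -16939/37371 + 9*I ≈ -0.45327 + 9.0*I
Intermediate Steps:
n(r) = -6 (n(r) = 1 - 7 = -6)
A(C, Z) = √(-75 + C)
k = 16939/37371 (k = -16939*(-1/37371) = 16939/37371 ≈ 0.45327)
A(n(-9), -183) - k = √(-75 - 6) - 1*16939/37371 = √(-81) - 16939/37371 = 9*I - 16939/37371 = -16939/37371 + 9*I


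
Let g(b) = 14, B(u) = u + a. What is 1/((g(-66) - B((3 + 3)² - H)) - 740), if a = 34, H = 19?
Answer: -1/777 ≈ -0.0012870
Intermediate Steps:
B(u) = 34 + u (B(u) = u + 34 = 34 + u)
1/((g(-66) - B((3 + 3)² - H)) - 740) = 1/((14 - (34 + ((3 + 3)² - 1*19))) - 740) = 1/((14 - (34 + (6² - 19))) - 740) = 1/((14 - (34 + (36 - 19))) - 740) = 1/((14 - (34 + 17)) - 740) = 1/((14 - 1*51) - 740) = 1/((14 - 51) - 740) = 1/(-37 - 740) = 1/(-777) = -1/777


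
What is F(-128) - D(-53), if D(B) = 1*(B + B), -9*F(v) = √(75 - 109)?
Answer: 106 - I*√34/9 ≈ 106.0 - 0.64788*I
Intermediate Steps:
F(v) = -I*√34/9 (F(v) = -√(75 - 109)/9 = -I*√34/9)
D(B) = 2*B (D(B) = 1*(2*B) = 2*B)
F(-128) - D(-53) = -I*√34/9 - 2*(-53) = -I*√34/9 - 1*(-106) = -I*√34/9 + 106 = 106 - I*√34/9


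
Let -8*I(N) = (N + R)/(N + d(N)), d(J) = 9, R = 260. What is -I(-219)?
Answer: -41/1680 ≈ -0.024405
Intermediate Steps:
I(N) = -(260 + N)/(8*(9 + N)) (I(N) = -(N + 260)/(8*(N + 9)) = -(260 + N)/(8*(9 + N)))
-I(-219) = -(-260 - 1*(-219))/(8*(9 - 219)) = -(-260 + 219)/(8*(-210)) = -(-1)*(-41)/(8*210) = -1*41/1680 = -41/1680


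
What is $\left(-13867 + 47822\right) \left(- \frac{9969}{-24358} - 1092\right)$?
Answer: $- \frac{902828374485}{24358} \approx -3.7065 \cdot 10^{7}$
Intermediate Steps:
$\left(-13867 + 47822\right) \left(- \frac{9969}{-24358} - 1092\right) = 33955 \left(\left(-9969\right) \left(- \frac{1}{24358}\right) - 1092\right) = 33955 \left(\frac{9969}{24358} - 1092\right) = 33955 \left(- \frac{26588967}{24358}\right) = - \frac{902828374485}{24358}$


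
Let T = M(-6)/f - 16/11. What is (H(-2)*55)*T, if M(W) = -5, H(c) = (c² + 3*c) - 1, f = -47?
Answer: 10455/47 ≈ 222.45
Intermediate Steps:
H(c) = -1 + c² + 3*c
T = -697/517 (T = -5/(-47) - 16/11 = -5*(-1/47) - 16*1/11 = 5/47 - 16/11 = -697/517 ≈ -1.3482)
(H(-2)*55)*T = ((-1 + (-2)² + 3*(-2))*55)*(-697/517) = ((-1 + 4 - 6)*55)*(-697/517) = -3*55*(-697/517) = -165*(-697/517) = 10455/47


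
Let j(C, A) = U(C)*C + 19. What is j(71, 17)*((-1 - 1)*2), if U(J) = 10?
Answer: -2916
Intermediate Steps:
j(C, A) = 19 + 10*C (j(C, A) = 10*C + 19 = 19 + 10*C)
j(71, 17)*((-1 - 1)*2) = (19 + 10*71)*((-1 - 1)*2) = (19 + 710)*(-2*2) = 729*(-4) = -2916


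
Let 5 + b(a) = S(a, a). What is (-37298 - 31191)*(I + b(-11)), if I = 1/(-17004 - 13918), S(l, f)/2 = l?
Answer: 57181123655/30922 ≈ 1.8492e+6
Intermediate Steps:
S(l, f) = 2*l
b(a) = -5 + 2*a
I = -1/30922 (I = 1/(-30922) = -1/30922 ≈ -3.2339e-5)
(-37298 - 31191)*(I + b(-11)) = (-37298 - 31191)*(-1/30922 + (-5 + 2*(-11))) = -68489*(-1/30922 + (-5 - 22)) = -68489*(-1/30922 - 27) = -68489*(-834895/30922) = 57181123655/30922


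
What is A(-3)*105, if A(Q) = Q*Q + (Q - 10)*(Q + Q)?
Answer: 9135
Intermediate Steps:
A(Q) = Q² + 2*Q*(-10 + Q) (A(Q) = Q² + (-10 + Q)*(2*Q) = Q² + 2*Q*(-10 + Q))
A(-3)*105 = -3*(-20 + 3*(-3))*105 = -3*(-20 - 9)*105 = -3*(-29)*105 = 87*105 = 9135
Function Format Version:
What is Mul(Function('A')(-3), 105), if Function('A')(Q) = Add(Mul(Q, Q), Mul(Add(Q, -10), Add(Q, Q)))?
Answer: 9135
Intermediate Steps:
Function('A')(Q) = Add(Pow(Q, 2), Mul(2, Q, Add(-10, Q))) (Function('A')(Q) = Add(Pow(Q, 2), Mul(Add(-10, Q), Mul(2, Q))) = Add(Pow(Q, 2), Mul(2, Q, Add(-10, Q))))
Mul(Function('A')(-3), 105) = Mul(Mul(-3, Add(-20, Mul(3, -3))), 105) = Mul(Mul(-3, Add(-20, -9)), 105) = Mul(Mul(-3, -29), 105) = Mul(87, 105) = 9135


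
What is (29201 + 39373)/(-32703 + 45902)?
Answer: 68574/13199 ≈ 5.1954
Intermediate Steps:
(29201 + 39373)/(-32703 + 45902) = 68574/13199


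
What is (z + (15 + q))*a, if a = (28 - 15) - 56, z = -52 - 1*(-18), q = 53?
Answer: -1462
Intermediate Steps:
z = -34 (z = -52 + 18 = -34)
a = -43 (a = 13 - 56 = -43)
(z + (15 + q))*a = (-34 + (15 + 53))*(-43) = (-34 + 68)*(-43) = 34*(-43) = -1462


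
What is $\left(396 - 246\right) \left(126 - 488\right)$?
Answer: $-54300$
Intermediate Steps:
$\left(396 - 246\right) \left(126 - 488\right) = 150 \left(-362\right) = -54300$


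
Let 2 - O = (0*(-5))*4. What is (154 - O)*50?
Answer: 7600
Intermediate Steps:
O = 2 (O = 2 - 0*(-5)*4 = 2 - 0*4 = 2 - 1*0 = 2 + 0 = 2)
(154 - O)*50 = (154 - 1*2)*50 = (154 - 2)*50 = 152*50 = 7600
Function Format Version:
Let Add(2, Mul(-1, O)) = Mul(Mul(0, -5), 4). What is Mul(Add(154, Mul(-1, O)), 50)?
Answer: 7600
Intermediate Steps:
O = 2 (O = Add(2, Mul(-1, Mul(Mul(0, -5), 4))) = Add(2, Mul(-1, Mul(0, 4))) = Add(2, Mul(-1, 0)) = Add(2, 0) = 2)
Mul(Add(154, Mul(-1, O)), 50) = Mul(Add(154, Mul(-1, 2)), 50) = Mul(Add(154, -2), 50) = Mul(152, 50) = 7600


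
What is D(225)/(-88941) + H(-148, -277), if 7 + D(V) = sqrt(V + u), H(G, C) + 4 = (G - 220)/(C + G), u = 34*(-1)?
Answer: -118466437/37799925 - sqrt(191)/88941 ≈ -3.1342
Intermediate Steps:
u = -34
H(G, C) = -4 + (-220 + G)/(C + G) (H(G, C) = -4 + (G - 220)/(C + G) = -4 + (-220 + G)/(C + G))
D(V) = -7 + sqrt(-34 + V) (D(V) = -7 + sqrt(V - 34) = -7 + sqrt(-34 + V))
D(225)/(-88941) + H(-148, -277) = (-7 + sqrt(-34 + 225))/(-88941) + (-220 - 4*(-277) - 3*(-148))/(-277 - 148) = (-7 + sqrt(191))*(-1/88941) + (-220 + 1108 + 444)/(-425) = (7/88941 - sqrt(191)/88941) - 1/425*1332 = (7/88941 - sqrt(191)/88941) - 1332/425 = -118466437/37799925 - sqrt(191)/88941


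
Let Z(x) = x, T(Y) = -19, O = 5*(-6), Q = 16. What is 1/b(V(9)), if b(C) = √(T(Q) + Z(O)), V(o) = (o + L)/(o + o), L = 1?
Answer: -I/7 ≈ -0.14286*I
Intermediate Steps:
O = -30
V(o) = (1 + o)/(2*o) (V(o) = (o + 1)/(o + o) = (1 + o)/((2*o)) = (1 + o)*(1/(2*o)) = (1 + o)/(2*o))
b(C) = 7*I (b(C) = √(-19 - 30) = √(-49) = 7*I)
1/b(V(9)) = 1/(7*I) = -I/7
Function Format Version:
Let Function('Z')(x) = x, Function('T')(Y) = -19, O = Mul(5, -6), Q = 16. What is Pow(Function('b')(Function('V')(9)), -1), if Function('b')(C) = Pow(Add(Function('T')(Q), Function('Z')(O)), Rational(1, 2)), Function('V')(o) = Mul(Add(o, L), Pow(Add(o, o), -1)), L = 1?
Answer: Mul(Rational(-1, 7), I) ≈ Mul(-0.14286, I)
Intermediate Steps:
O = -30
Function('V')(o) = Mul(Rational(1, 2), Pow(o, -1), Add(1, o)) (Function('V')(o) = Mul(Add(o, 1), Pow(Add(o, o), -1)) = Mul(Add(1, o), Pow(Mul(2, o), -1)) = Mul(Add(1, o), Mul(Rational(1, 2), Pow(o, -1))) = Mul(Rational(1, 2), Pow(o, -1), Add(1, o)))
Function('b')(C) = Mul(7, I) (Function('b')(C) = Pow(Add(-19, -30), Rational(1, 2)) = Pow(-49, Rational(1, 2)) = Mul(7, I))
Pow(Function('b')(Function('V')(9)), -1) = Pow(Mul(7, I), -1) = Mul(Rational(-1, 7), I)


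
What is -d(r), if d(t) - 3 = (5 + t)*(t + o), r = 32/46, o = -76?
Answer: 225305/529 ≈ 425.91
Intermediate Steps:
r = 16/23 (r = 32*(1/46) = 16/23 ≈ 0.69565)
d(t) = 3 + (-76 + t)*(5 + t) (d(t) = 3 + (5 + t)*(t - 76) = 3 + (5 + t)*(-76 + t) = 3 + (-76 + t)*(5 + t))
-d(r) = -(-377 + (16/23)² - 71*16/23) = -(-377 + 256/529 - 1136/23) = -1*(-225305/529) = 225305/529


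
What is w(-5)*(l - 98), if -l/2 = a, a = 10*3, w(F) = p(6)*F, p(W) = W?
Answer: 4740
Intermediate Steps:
w(F) = 6*F
a = 30
l = -60 (l = -2*30 = -60)
w(-5)*(l - 98) = (6*(-5))*(-60 - 98) = -30*(-158) = 4740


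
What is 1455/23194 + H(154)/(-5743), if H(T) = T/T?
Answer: 8332871/133203142 ≈ 0.062558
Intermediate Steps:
H(T) = 1
1455/23194 + H(154)/(-5743) = 1455/23194 + 1/(-5743) = 1455*(1/23194) + 1*(-1/5743) = 1455/23194 - 1/5743 = 8332871/133203142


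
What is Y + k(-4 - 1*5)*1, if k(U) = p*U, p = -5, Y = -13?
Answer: 32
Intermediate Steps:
k(U) = -5*U
Y + k(-4 - 1*5)*1 = -13 - 5*(-4 - 1*5)*1 = -13 - 5*(-4 - 5)*1 = -13 - 5*(-9)*1 = -13 + 45*1 = -13 + 45 = 32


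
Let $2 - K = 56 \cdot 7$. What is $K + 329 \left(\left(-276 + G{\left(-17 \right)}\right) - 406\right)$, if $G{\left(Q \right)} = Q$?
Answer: $-230361$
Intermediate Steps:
$K = -390$ ($K = 2 - 56 \cdot 7 = 2 - 392 = -390$)
$K + 329 \left(\left(-276 + G{\left(-17 \right)}\right) - 406\right) = -390 + 329 \left(\left(-276 - 17\right) - 406\right) = -390 + 329 \left(-293 - 406\right) = -390 + 329 \left(-699\right) = -390 - 229971 = -230361$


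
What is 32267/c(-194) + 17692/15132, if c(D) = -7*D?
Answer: 1320335/52962 ≈ 24.930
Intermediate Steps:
32267/c(-194) + 17692/15132 = 32267/((-7*(-194))) + 17692/15132 = 32267/1358 + 17692*(1/15132) = 32267*(1/1358) + 4423/3783 = 32267/1358 + 4423/3783 = 1320335/52962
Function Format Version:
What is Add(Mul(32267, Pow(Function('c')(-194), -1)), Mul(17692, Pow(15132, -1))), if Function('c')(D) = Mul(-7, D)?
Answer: Rational(1320335, 52962) ≈ 24.930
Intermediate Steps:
Add(Mul(32267, Pow(Function('c')(-194), -1)), Mul(17692, Pow(15132, -1))) = Add(Mul(32267, Pow(Mul(-7, -194), -1)), Mul(17692, Pow(15132, -1))) = Add(Mul(32267, Pow(1358, -1)), Mul(17692, Rational(1, 15132))) = Add(Mul(32267, Rational(1, 1358)), Rational(4423, 3783)) = Add(Rational(32267, 1358), Rational(4423, 3783)) = Rational(1320335, 52962)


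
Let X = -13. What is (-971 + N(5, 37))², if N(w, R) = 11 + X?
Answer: 946729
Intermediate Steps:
N(w, R) = -2 (N(w, R) = 11 - 13 = -2)
(-971 + N(5, 37))² = (-971 - 2)² = (-973)² = 946729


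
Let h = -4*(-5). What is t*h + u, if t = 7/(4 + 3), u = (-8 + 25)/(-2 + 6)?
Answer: 97/4 ≈ 24.250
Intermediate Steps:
u = 17/4 ≈ 4.2500
t = 1 (t = 7/7 = (1/7)*7 = 1)
h = 20
t*h + u = 1*20 + 17/4 = 20 + 17/4 = 97/4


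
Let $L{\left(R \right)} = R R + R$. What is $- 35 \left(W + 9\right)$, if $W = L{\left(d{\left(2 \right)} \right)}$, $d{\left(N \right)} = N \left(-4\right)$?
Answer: $-2275$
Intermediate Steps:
$d{\left(N \right)} = - 4 N$
$L{\left(R \right)} = R + R^{2}$ ($L{\left(R \right)} = R^{2} + R = R + R^{2}$)
$W = 56$ ($W = \left(-4\right) 2 \left(1 - 8\right) = - 8 \left(1 - 8\right) = \left(-8\right) \left(-7\right) = 56$)
$- 35 \left(W + 9\right) = - 35 \left(56 + 9\right) = \left(-35\right) 65 = -2275$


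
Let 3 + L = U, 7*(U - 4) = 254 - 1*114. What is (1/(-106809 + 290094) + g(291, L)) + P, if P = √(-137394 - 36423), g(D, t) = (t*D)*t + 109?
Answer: 23541125401/183285 + 3*I*√19313 ≈ 1.2844e+5 + 416.91*I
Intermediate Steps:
U = 24 (U = 4 + (254 - 1*114)/7 = 4 + (254 - 114)/7 = 4 + (⅐)*140 = 4 + 20 = 24)
L = 21 (L = -3 + 24 = 21)
g(D, t) = 109 + D*t² (g(D, t) = (D*t)*t + 109 = D*t² + 109 = 109 + D*t²)
P = 3*I*√19313 (P = √(-173817) = 3*I*√19313 ≈ 416.91*I)
(1/(-106809 + 290094) + g(291, L)) + P = (1/(-106809 + 290094) + (109 + 291*21²)) + 3*I*√19313 = (1/183285 + (109 + 291*441)) + 3*I*√19313 = (1/183285 + (109 + 128331)) + 3*I*√19313 = (1/183285 + 128440) + 3*I*√19313 = 23541125401/183285 + 3*I*√19313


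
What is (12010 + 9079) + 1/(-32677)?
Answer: 689125252/32677 ≈ 21089.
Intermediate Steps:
(12010 + 9079) + 1/(-32677) = 21089 - 1/32677 = 689125252/32677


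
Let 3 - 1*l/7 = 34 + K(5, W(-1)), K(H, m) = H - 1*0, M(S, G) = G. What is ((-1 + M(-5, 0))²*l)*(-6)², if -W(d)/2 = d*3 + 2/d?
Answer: -9072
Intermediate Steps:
W(d) = -6*d - 4/d (W(d) = -2*(d*3 + 2/d) = -2*(3*d + 2/d) = -2*(2/d + 3*d) = -6*d - 4/d)
K(H, m) = H (K(H, m) = H + 0 = H)
l = -252 (l = 21 - 7*(34 + 5) = 21 - 7*39 = 21 - 273 = -252)
((-1 + M(-5, 0))²*l)*(-6)² = ((-1 + 0)²*(-252))*(-6)² = ((-1)²*(-252))*36 = (1*(-252))*36 = -252*36 = -9072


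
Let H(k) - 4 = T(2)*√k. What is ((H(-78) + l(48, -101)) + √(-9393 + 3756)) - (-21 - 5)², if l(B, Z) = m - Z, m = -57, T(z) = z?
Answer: -628 + I*√5637 + 2*I*√78 ≈ -628.0 + 92.744*I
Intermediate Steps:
H(k) = 4 + 2*√k
l(B, Z) = -57 - Z
((H(-78) + l(48, -101)) + √(-9393 + 3756)) - (-21 - 5)² = (((4 + 2*√(-78)) + (-57 - 1*(-101))) + √(-9393 + 3756)) - (-21 - 5)² = (((4 + 2*(I*√78)) + (-57 + 101)) + √(-5637)) - 1*(-26)² = (((4 + 2*I*√78) + 44) + I*√5637) - 1*676 = ((48 + 2*I*√78) + I*√5637) - 676 = (48 + I*√5637 + 2*I*√78) - 676 = -628 + I*√5637 + 2*I*√78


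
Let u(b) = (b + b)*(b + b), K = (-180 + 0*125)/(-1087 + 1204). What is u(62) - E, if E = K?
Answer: 199908/13 ≈ 15378.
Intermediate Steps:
K = -20/13 (K = (-180 + 0)/117 = -180*1/117 = -20/13 ≈ -1.5385)
E = -20/13 ≈ -1.5385
u(b) = 4*b**2 (u(b) = (2*b)*(2*b) = 4*b**2)
u(62) - E = 4*62**2 - 1*(-20/13) = 4*3844 + 20/13 = 15376 + 20/13 = 199908/13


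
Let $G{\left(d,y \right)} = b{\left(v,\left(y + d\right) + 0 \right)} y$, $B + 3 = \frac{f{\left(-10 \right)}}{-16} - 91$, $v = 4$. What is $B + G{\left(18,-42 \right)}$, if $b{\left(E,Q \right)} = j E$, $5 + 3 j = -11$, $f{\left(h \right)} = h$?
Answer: $\frac{6421}{8} \approx 802.63$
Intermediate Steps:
$B = - \frac{747}{8}$ ($B = -3 - \left(91 + \frac{10}{-16}\right) = -3 - \frac{723}{8} = - \frac{747}{8} \approx -93.375$)
$j = - \frac{16}{3}$ ($j = - \frac{5}{3} + \frac{1}{3} \left(-11\right) = - \frac{5}{3} - \frac{11}{3} = - \frac{16}{3} \approx -5.3333$)
$b{\left(E,Q \right)} = - \frac{16 E}{3}$
$G{\left(d,y \right)} = - \frac{64 y}{3}$ ($G{\left(d,y \right)} = \left(- \frac{16}{3}\right) 4 y = - \frac{64 y}{3}$)
$B + G{\left(18,-42 \right)} = - \frac{747}{8} - -896 = - \frac{747}{8} + 896 = \frac{6421}{8}$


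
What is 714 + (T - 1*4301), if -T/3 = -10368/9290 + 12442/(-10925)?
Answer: -36336971801/10149325 ≈ -3580.2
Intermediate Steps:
T = 68656974/10149325 (T = -3*(-10368/9290 + 12442/(-10925)) = -3*(-10368*1/9290 + 12442*(-1/10925)) = -3*(-5184/4645 - 12442/10925) = -3*(-22885658/10149325) = 68656974/10149325 ≈ 6.7647)
714 + (T - 1*4301) = 714 + (68656974/10149325 - 1*4301) = 714 + (68656974/10149325 - 4301) = 714 - 43583589851/10149325 = -36336971801/10149325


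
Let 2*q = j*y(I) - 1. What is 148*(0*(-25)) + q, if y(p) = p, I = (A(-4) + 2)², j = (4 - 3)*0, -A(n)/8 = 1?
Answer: -½ ≈ -0.50000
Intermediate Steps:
A(n) = -8 (A(n) = -8*1 = -8)
j = 0 (j = 1*0 = 0)
I = 36 (I = (-8 + 2)² = (-6)² = 36)
q = -½ (q = (0*36 - 1)/2 = (0 - 1)/2 = (½)*(-1) = -½ ≈ -0.50000)
148*(0*(-25)) + q = 148*(0*(-25)) - ½ = 148*0 - ½ = 0 - ½ = -½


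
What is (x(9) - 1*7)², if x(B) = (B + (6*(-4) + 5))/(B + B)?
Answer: 4624/81 ≈ 57.086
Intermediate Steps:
x(B) = (-19 + B)/(2*B) (x(B) = (B + (-24 + 5))/((2*B)) = (B - 19)*(1/(2*B)) = (-19 + B)*(1/(2*B)) = (-19 + B)/(2*B))
(x(9) - 1*7)² = ((½)*(-19 + 9)/9 - 1*7)² = ((½)*(⅑)*(-10) - 7)² = (-5/9 - 7)² = (-68/9)² = 4624/81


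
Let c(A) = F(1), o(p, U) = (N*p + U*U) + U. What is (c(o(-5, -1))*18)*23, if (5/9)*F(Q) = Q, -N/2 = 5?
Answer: 3726/5 ≈ 745.20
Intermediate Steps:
N = -10 (N = -2*5 = -10)
o(p, U) = U + U² - 10*p (o(p, U) = (-10*p + U*U) + U = (-10*p + U²) + U = (U² - 10*p) + U = U + U² - 10*p)
F(Q) = 9*Q/5
c(A) = 9/5 (c(A) = (9/5)*1 = 9/5)
(c(o(-5, -1))*18)*23 = ((9/5)*18)*23 = (162/5)*23 = 3726/5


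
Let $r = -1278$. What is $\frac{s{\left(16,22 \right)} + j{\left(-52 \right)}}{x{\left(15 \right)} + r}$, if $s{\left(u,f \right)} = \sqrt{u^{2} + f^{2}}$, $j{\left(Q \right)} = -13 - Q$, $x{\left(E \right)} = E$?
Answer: $- \frac{13}{421} - \frac{2 \sqrt{185}}{1263} \approx -0.052417$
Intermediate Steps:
$s{\left(u,f \right)} = \sqrt{f^{2} + u^{2}}$
$\frac{s{\left(16,22 \right)} + j{\left(-52 \right)}}{x{\left(15 \right)} + r} = \frac{\sqrt{22^{2} + 16^{2}} - -39}{15 - 1278} = \frac{\sqrt{484 + 256} + \left(-13 + 52\right)}{-1263} = \left(\sqrt{740} + 39\right) \left(- \frac{1}{1263}\right) = \left(2 \sqrt{185} + 39\right) \left(- \frac{1}{1263}\right) = \left(39 + 2 \sqrt{185}\right) \left(- \frac{1}{1263}\right) = - \frac{13}{421} - \frac{2 \sqrt{185}}{1263}$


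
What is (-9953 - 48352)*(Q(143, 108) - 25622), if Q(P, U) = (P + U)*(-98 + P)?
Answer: 835335735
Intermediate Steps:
Q(P, U) = (-98 + P)*(P + U)
(-9953 - 48352)*(Q(143, 108) - 25622) = (-9953 - 48352)*((143² - 98*143 - 98*108 + 143*108) - 25622) = -58305*((20449 - 14014 - 10584 + 15444) - 25622) = -58305*(11295 - 25622) = -58305*(-14327) = 835335735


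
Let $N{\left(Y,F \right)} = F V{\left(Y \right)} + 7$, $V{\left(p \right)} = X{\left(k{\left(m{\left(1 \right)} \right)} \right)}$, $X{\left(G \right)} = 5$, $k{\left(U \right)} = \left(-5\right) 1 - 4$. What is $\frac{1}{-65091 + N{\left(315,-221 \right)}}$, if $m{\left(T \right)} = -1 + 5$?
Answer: $- \frac{1}{66189} \approx -1.5108 \cdot 10^{-5}$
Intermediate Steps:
$m{\left(T \right)} = 4$
$k{\left(U \right)} = -9$ ($k{\left(U \right)} = -5 - 4 = -9$)
$V{\left(p \right)} = 5$
$N{\left(Y,F \right)} = 7 + 5 F$ ($N{\left(Y,F \right)} = F 5 + 7 = 5 F + 7 = 7 + 5 F$)
$\frac{1}{-65091 + N{\left(315,-221 \right)}} = \frac{1}{-65091 + \left(7 + 5 \left(-221\right)\right)} = \frac{1}{-65091 + \left(7 - 1105\right)} = \frac{1}{-65091 - 1098} = \frac{1}{-66189} = - \frac{1}{66189}$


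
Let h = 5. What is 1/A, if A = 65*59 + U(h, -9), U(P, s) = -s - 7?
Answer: 1/3837 ≈ 0.00026062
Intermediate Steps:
U(P, s) = -7 - s
A = 3837 (A = 65*59 + (-7 - 1*(-9)) = 3835 + (-7 + 9) = 3835 + 2 = 3837)
1/A = 1/3837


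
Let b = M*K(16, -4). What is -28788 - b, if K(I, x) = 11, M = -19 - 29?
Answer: -28260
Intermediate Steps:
M = -48
b = -528 (b = -48*11 = -528)
-28788 - b = -28788 - 1*(-528) = -28788 + 528 = -28260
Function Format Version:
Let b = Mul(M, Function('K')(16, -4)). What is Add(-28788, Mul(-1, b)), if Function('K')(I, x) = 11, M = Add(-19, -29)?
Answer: -28260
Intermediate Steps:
M = -48
b = -528 (b = Mul(-48, 11) = -528)
Add(-28788, Mul(-1, b)) = Add(-28788, Mul(-1, -528)) = Add(-28788, 528) = -28260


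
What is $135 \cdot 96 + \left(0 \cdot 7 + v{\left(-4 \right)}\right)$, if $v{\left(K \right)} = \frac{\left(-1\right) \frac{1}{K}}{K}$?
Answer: $\frac{207359}{16} \approx 12960.0$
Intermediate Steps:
$v{\left(K \right)} = - \frac{1}{K^{2}}$
$135 \cdot 96 + \left(0 \cdot 7 + v{\left(-4 \right)}\right) = 135 \cdot 96 + \left(0 \cdot 7 - \frac{1}{16}\right) = 12960 + \left(0 - \frac{1}{16}\right) = 12960 - \frac{1}{16} = \frac{207359}{16}$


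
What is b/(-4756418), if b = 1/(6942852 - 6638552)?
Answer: -1/1447377997400 ≈ -6.9090e-13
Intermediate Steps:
b = 1/304300 ≈ 3.2862e-6
b/(-4756418) = (1/304300)/(-4756418) = (1/304300)*(-1/4756418) = -1/1447377997400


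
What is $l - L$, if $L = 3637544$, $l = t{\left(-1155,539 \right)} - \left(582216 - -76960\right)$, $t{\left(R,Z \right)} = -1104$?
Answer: $-4297824$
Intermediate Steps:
$l = -660280$ ($l = -1104 - \left(582216 - -76960\right) = -1104 - \left(582216 + 76960\right) = -1104 - 659176 = -660280$)
$l - L = -660280 - 3637544 = -4297824$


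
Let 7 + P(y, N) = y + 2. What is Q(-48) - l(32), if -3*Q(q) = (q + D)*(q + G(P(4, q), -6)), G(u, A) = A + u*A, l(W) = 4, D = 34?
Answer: -228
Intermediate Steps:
P(y, N) = -5 + y (P(y, N) = -7 + (y + 2) = -7 + (2 + y) = -5 + y)
G(u, A) = A + A*u
Q(q) = -q*(34 + q)/3 (Q(q) = -(q + 34)*(q - 6*(1 + (-5 + 4)))/3 = -(34 + q)*(q - 6*(1 - 1))/3 = -(34 + q)*(q - 6*0)/3 = -(34 + q)*(q + 0)/3 = -(34 + q)*q/3 = -q*(34 + q)/3)
Q(-48) - l(32) = (⅓)*(-48)*(-34 - 1*(-48)) - 1*4 = (⅓)*(-48)*(-34 + 48) - 4 = (⅓)*(-48)*14 - 4 = -224 - 4 = -228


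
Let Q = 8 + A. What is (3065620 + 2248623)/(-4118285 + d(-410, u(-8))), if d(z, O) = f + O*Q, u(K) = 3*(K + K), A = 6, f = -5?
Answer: -5314243/4118962 ≈ -1.2902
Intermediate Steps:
u(K) = 6*K (u(K) = 3*(2*K) = 6*K)
Q = 14 (Q = 8 + 6 = 14)
d(z, O) = -5 + 14*O (d(z, O) = -5 + O*14 = -5 + 14*O)
(3065620 + 2248623)/(-4118285 + d(-410, u(-8))) = (3065620 + 2248623)/(-4118285 + (-5 + 14*(6*(-8)))) = 5314243/(-4118285 + (-5 + 14*(-48))) = 5314243/(-4118285 + (-5 - 672)) = 5314243/(-4118285 - 677) = 5314243/(-4118962) = 5314243*(-1/4118962) = -5314243/4118962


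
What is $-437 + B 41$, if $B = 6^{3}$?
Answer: $8419$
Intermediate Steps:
$B = 216$
$-437 + B 41 = -437 + 216 \cdot 41 = -437 + 8856 = 8419$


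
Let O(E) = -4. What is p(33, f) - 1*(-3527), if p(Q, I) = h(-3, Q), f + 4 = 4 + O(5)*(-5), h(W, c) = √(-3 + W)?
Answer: 3527 + I*√6 ≈ 3527.0 + 2.4495*I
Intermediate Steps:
f = 20 (f = -4 + (4 - 4*(-5)) = -4 + (4 + 20) = -4 + 24 = 20)
p(Q, I) = I*√6 (p(Q, I) = √(-3 - 3) = √(-6) = I*√6)
p(33, f) - 1*(-3527) = I*√6 - 1*(-3527) = I*√6 + 3527 = 3527 + I*√6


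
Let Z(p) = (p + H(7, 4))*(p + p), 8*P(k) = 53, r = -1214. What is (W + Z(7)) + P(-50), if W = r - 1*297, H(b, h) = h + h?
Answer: -10355/8 ≈ -1294.4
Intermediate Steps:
H(b, h) = 2*h
P(k) = 53/8 (P(k) = (1/8)*53 = 53/8)
Z(p) = 2*p*(8 + p) (Z(p) = (p + 2*4)*(p + p) = (p + 8)*(2*p) = (8 + p)*(2*p) = 2*p*(8 + p))
W = -1511 (W = -1214 - 1*297 = -1214 - 297 = -1511)
(W + Z(7)) + P(-50) = (-1511 + 2*7*(8 + 7)) + 53/8 = (-1511 + 2*7*15) + 53/8 = (-1511 + 210) + 53/8 = -1301 + 53/8 = -10355/8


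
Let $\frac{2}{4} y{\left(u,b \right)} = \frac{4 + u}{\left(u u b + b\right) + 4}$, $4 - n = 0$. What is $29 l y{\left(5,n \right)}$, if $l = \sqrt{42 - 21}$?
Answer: $\frac{29 \sqrt{21}}{6} \approx 22.149$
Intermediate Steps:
$n = 4$ ($n = 4 - 0 = 4 + 0 = 4$)
$y{\left(u,b \right)} = \frac{2 \left(4 + u\right)}{4 + b + b u^{2}}$ ($y{\left(u,b \right)} = 2 \frac{4 + u}{\left(u u b + b\right) + 4} = 2 \frac{4 + u}{\left(u^{2} b + b\right) + 4} = 2 \frac{4 + u}{\left(b u^{2} + b\right) + 4} = 2 \frac{4 + u}{\left(b + b u^{2}\right) + 4} = 2 \frac{4 + u}{4 + b + b u^{2}} = \frac{2 \left(4 + u\right)}{4 + b + b u^{2}}$)
$l = \sqrt{21} \approx 4.5826$
$29 l y{\left(5,n \right)} = 29 \sqrt{21} \frac{2 \left(4 + 5\right)}{4 + 4 + 4 \cdot 5^{2}} = 29 \sqrt{21} \cdot 2 \frac{1}{4 + 4 + 4 \cdot 25} \cdot 9 = 29 \sqrt{21} \cdot 2 \frac{1}{4 + 4 + 100} \cdot 9 = 29 \sqrt{21} \cdot 2 \cdot \frac{1}{108} \cdot 9 = 29 \sqrt{21} \cdot \frac{1}{6} = \frac{29 \sqrt{21}}{6}$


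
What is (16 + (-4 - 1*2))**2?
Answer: 100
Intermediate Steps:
(16 + (-4 - 1*2))**2 = (16 + (-4 - 2))**2 = (16 - 6)**2 = 10**2 = 100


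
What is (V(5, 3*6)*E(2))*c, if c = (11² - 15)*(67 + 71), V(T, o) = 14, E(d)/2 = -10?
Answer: -4095840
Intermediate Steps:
E(d) = -20 (E(d) = 2*(-10) = -20)
c = 14628 (c = (121 - 15)*138 = 106*138 = 14628)
(V(5, 3*6)*E(2))*c = (14*(-20))*14628 = -280*14628 = -4095840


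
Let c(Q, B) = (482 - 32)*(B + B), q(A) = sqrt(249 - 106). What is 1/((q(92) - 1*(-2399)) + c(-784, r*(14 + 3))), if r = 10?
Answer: 155399/24148849058 - sqrt(143)/24148849058 ≈ 6.4346e-6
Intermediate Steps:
q(A) = sqrt(143)
c(Q, B) = 900*B (c(Q, B) = 450*(2*B) = 900*B)
1/((q(92) - 1*(-2399)) + c(-784, r*(14 + 3))) = 1/((sqrt(143) - 1*(-2399)) + 900*(10*(14 + 3))) = 1/((sqrt(143) + 2399) + 900*(10*17)) = 1/((2399 + sqrt(143)) + 900*170) = 1/((2399 + sqrt(143)) + 153000) = 1/(155399 + sqrt(143))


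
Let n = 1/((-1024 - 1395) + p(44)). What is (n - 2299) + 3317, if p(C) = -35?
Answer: 2498171/2454 ≈ 1018.0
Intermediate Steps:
n = -1/2454 (n = 1/((-1024 - 1395) - 35) = 1/(-2419 - 35) = 1/(-2454) = -1/2454 ≈ -0.00040750)
(n - 2299) + 3317 = (-1/2454 - 2299) + 3317 = -5641747/2454 + 3317 = 2498171/2454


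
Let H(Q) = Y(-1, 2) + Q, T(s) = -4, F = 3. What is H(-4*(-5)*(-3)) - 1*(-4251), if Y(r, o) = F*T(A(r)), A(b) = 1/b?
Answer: 4179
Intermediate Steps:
Y(r, o) = -12 (Y(r, o) = 3*(-4) = -12)
H(Q) = -12 + Q
H(-4*(-5)*(-3)) - 1*(-4251) = (-12 - 4*(-5)*(-3)) - 1*(-4251) = (-12 + 20*(-3)) + 4251 = (-12 - 60) + 4251 = -72 + 4251 = 4179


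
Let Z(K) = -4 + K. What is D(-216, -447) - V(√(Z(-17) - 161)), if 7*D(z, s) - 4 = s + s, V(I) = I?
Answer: -890/7 - I*√182 ≈ -127.14 - 13.491*I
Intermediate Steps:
D(z, s) = 4/7 + 2*s/7 (D(z, s) = 4/7 + (s + s)/7 = 4/7 + (2*s)/7 = 4/7 + 2*s/7)
D(-216, -447) - V(√(Z(-17) - 161)) = (4/7 + (2/7)*(-447)) - √((-4 - 17) - 161) = (4/7 - 894/7) - √(-21 - 161) = -890/7 - √(-182) = -890/7 - I*√182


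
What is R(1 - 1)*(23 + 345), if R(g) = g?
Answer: 0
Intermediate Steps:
R(1 - 1)*(23 + 345) = (1 - 1)*(23 + 345) = 0*368 = 0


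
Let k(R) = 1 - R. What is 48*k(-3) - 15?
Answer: 177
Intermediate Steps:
48*k(-3) - 15 = 48*(1 - 1*(-3)) - 15 = 48*(1 + 3) - 15 = 48*4 - 15 = 192 - 15 = 177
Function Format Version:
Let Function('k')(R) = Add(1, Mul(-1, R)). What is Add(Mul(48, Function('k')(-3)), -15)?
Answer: 177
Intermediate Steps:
Add(Mul(48, Function('k')(-3)), -15) = Add(Mul(48, Add(1, Mul(-1, -3))), -15) = Add(Mul(48, Add(1, 3)), -15) = Add(Mul(48, 4), -15) = Add(192, -15) = 177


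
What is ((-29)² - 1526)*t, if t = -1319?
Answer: 903515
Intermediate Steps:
((-29)² - 1526)*t = ((-29)² - 1526)*(-1319) = (841 - 1526)*(-1319) = -685*(-1319) = 903515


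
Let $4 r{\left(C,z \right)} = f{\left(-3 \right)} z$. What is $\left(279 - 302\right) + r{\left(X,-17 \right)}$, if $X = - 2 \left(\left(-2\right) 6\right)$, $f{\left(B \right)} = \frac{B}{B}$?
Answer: $- \frac{109}{4} \approx -27.25$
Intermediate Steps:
$f{\left(B \right)} = 1$
$X = 24$ ($X = \left(-2\right) \left(-12\right) = 24$)
$r{\left(C,z \right)} = \frac{z}{4}$ ($r{\left(C,z \right)} = \frac{1 z}{4} = \frac{z}{4}$)
$\left(279 - 302\right) + r{\left(X,-17 \right)} = \left(279 - 302\right) + \frac{1}{4} \left(-17\right) = -23 - \frac{17}{4} = - \frac{109}{4}$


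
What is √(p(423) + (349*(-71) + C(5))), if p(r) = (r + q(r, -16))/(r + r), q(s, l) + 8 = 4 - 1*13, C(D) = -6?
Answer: 2*I*√123185261/141 ≈ 157.43*I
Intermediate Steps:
q(s, l) = -17 (q(s, l) = -8 + (4 - 1*13) = -8 + (4 - 13) = -8 - 9 = -17)
p(r) = (-17 + r)/(2*r) (p(r) = (r - 17)/(r + r) = (-17 + r)/((2*r)) = (-17 + r)*(1/(2*r)) = (-17 + r)/(2*r))
√(p(423) + (349*(-71) + C(5))) = √((½)*(-17 + 423)/423 + (349*(-71) - 6)) = √((½)*(1/423)*406 + (-24779 - 6)) = √(203/423 - 24785) = √(-10483852/423) = 2*I*√123185261/141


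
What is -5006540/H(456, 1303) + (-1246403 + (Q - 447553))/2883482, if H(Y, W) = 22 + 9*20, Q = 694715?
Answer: -7218234909481/291231682 ≈ -24785.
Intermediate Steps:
H(Y, W) = 202 (H(Y, W) = 22 + 180 = 202)
-5006540/H(456, 1303) + (-1246403 + (Q - 447553))/2883482 = -5006540/202 + (-1246403 + (694715 - 447553))/2883482 = -5006540*1/202 + (-1246403 + 247162)*(1/2883482) = -2503270/101 - 999241*1/2883482 = -2503270/101 - 999241/2883482 = -7218234909481/291231682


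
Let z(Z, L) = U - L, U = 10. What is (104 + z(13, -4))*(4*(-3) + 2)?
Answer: -1180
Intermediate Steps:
z(Z, L) = 10 - L
(104 + z(13, -4))*(4*(-3) + 2) = (104 + (10 - 1*(-4)))*(4*(-3) + 2) = (104 + (10 + 4))*(-12 + 2) = (104 + 14)*(-10) = 118*(-10) = -1180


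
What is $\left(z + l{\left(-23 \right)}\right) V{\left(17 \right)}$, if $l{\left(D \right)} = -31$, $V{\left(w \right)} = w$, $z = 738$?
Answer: $12019$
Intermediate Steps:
$\left(z + l{\left(-23 \right)}\right) V{\left(17 \right)} = \left(738 - 31\right) 17 = 707 \cdot 17 = 12019$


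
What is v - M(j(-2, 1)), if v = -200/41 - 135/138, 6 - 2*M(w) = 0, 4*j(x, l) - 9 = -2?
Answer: -16703/1886 ≈ -8.8563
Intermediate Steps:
j(x, l) = 7/4 (j(x, l) = 9/4 + (¼)*(-2) = 9/4 - ½ = 7/4)
M(w) = 3 (M(w) = 3 - ½*0 = 3 + 0 = 3)
v = -11045/1886 (v = -200*1/41 - 135*1/138 = -200/41 - 45/46 = -11045/1886 ≈ -5.8563)
v - M(j(-2, 1)) = -11045/1886 - 1*3 = -11045/1886 - 3 = -16703/1886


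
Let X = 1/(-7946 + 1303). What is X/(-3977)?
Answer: 1/26419211 ≈ 3.7851e-8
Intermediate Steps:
X = -1/6643 (X = 1/(-6643) = -1/6643 ≈ -0.00015053)
X/(-3977) = -1/6643/(-3977) = -1/6643*(-1/3977) = 1/26419211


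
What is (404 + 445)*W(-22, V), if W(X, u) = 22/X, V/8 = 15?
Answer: -849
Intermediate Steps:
V = 120 (V = 8*15 = 120)
(404 + 445)*W(-22, V) = (404 + 445)*(22/(-22)) = 849*(22*(-1/22)) = 849*(-1) = -849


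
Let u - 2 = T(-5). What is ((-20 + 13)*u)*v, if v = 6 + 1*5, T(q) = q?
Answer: 231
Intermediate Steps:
u = -3 (u = 2 - 5 = -3)
v = 11 (v = 6 + 5 = 11)
((-20 + 13)*u)*v = ((-20 + 13)*(-3))*11 = -7*(-3)*11 = 21*11 = 231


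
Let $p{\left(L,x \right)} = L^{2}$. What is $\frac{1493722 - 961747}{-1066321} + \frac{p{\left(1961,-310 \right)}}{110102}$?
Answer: $\frac{4041988286791}{117404074742} \approx 34.428$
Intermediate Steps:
$\frac{1493722 - 961747}{-1066321} + \frac{p{\left(1961,-310 \right)}}{110102} = \frac{1493722 - 961747}{-1066321} + \frac{1961^{2}}{110102} = 531975 \left(- \frac{1}{1066321}\right) + 3845521 \cdot \frac{1}{110102} = - \frac{531975}{1066321} + \frac{3845521}{110102} = \frac{4041988286791}{117404074742}$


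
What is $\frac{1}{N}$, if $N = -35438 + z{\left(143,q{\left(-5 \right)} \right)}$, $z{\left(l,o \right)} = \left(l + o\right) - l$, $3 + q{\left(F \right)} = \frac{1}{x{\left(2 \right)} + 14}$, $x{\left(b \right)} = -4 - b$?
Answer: $- \frac{8}{283527} \approx -2.8216 \cdot 10^{-5}$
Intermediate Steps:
$q{\left(F \right)} = - \frac{23}{8}$ ($q{\left(F \right)} = -3 + \frac{1}{\left(-4 - 2\right) + 14} = -3 + \frac{1}{-6 + 14} = -3 + \frac{1}{8} = - \frac{23}{8}$)
$z{\left(l,o \right)} = o$
$N = - \frac{283527}{8}$ ($N = -35438 - \frac{23}{8} = - \frac{283527}{8} \approx -35441.0$)
$\frac{1}{N} = \frac{1}{- \frac{283527}{8}} = - \frac{8}{283527}$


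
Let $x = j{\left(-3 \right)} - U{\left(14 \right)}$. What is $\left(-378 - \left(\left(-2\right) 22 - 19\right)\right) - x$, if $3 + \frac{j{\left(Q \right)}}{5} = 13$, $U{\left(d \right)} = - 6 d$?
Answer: $-449$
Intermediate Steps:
$j{\left(Q \right)} = 50$ ($j{\left(Q \right)} = -15 + 5 \cdot 13 = -15 + 65 = 50$)
$x = 134$ ($x = 50 - \left(-6\right) 14 = 50 - -84 = 50 + 84 = 134$)
$\left(-378 - \left(\left(-2\right) 22 - 19\right)\right) - x = \left(-378 - \left(\left(-2\right) 22 - 19\right)\right) - 134 = \left(-378 - \left(-44 - 19\right)\right) - 134 = \left(-378 - -63\right) - 134 = \left(-378 + 63\right) - 134 = -315 - 134 = -449$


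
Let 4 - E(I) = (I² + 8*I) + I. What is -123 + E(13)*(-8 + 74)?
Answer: -18735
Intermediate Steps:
E(I) = 4 - I² - 9*I (E(I) = 4 - ((I² + 8*I) + I) = 4 - (I² + 9*I) = 4 + (-I² - 9*I) = 4 - I² - 9*I)
-123 + E(13)*(-8 + 74) = -123 + (4 - 1*13² - 9*13)*(-8 + 74) = -123 + (4 - 1*169 - 117)*66 = -123 + (4 - 169 - 117)*66 = -123 - 282*66 = -123 - 18612 = -18735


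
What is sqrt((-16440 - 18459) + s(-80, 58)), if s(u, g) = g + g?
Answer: I*sqrt(34783) ≈ 186.5*I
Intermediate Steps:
s(u, g) = 2*g
sqrt((-16440 - 18459) + s(-80, 58)) = sqrt((-16440 - 18459) + 2*58) = sqrt(-34899 + 116) = sqrt(-34783) = I*sqrt(34783)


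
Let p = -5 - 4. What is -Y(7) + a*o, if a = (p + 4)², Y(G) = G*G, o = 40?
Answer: 951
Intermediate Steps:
Y(G) = G²
p = -9
a = 25 (a = (-9 + 4)² = (-5)² = 25)
-Y(7) + a*o = -1*7² + 25*40 = -1*49 + 1000 = -49 + 1000 = 951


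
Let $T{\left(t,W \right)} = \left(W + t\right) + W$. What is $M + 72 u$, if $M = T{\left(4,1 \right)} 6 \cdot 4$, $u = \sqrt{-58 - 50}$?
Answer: $144 + 432 i \sqrt{3} \approx 144.0 + 748.25 i$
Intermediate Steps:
$T{\left(t,W \right)} = t + 2 W$
$u = 6 i \sqrt{3}$ ($u = \sqrt{-108} = 6 i \sqrt{3} \approx 10.392 i$)
$M = 144$ ($M = \left(4 + 2 \cdot 1\right) 6 \cdot 4 = \left(4 + 2\right) 6 \cdot 4 = 6 \cdot 6 \cdot 4 = 36 \cdot 4 = 144$)
$M + 72 u = 144 + 72 \cdot 6 i \sqrt{3} = 144 + 432 i \sqrt{3}$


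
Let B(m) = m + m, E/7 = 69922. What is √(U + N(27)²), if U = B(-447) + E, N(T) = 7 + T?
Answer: 2*√122429 ≈ 699.80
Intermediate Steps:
E = 489454 (E = 7*69922 = 489454)
B(m) = 2*m
U = 488560 (U = 2*(-447) + 489454 = -894 + 489454 = 488560)
√(U + N(27)²) = √(488560 + (7 + 27)²) = √(488560 + 34²) = √(488560 + 1156) = √489716 = 2*√122429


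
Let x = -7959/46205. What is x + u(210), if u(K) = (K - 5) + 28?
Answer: 10757806/46205 ≈ 232.83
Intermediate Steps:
u(K) = 23 + K (u(K) = (-5 + K) + 28 = 23 + K)
x = -7959/46205 (x = -7959*1/46205 = -7959/46205 ≈ -0.17225)
x + u(210) = -7959/46205 + (23 + 210) = -7959/46205 + 233 = 10757806/46205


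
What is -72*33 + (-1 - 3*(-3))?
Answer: -2368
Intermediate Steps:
-72*33 + (-1 - 3*(-3)) = -2376 + (-1 + 9) = -2376 + 8 = -2368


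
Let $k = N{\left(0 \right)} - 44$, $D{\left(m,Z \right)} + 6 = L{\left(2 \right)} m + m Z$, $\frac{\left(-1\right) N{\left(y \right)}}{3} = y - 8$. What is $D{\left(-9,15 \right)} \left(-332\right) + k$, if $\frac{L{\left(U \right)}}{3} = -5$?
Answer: $1972$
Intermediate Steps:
$L{\left(U \right)} = -15$ ($L{\left(U \right)} = 3 \left(-5\right) = -15$)
$N{\left(y \right)} = 24 - 3 y$ ($N{\left(y \right)} = - 3 \left(y - 8\right) = - 3 \left(-8 + y\right) = 24 - 3 y$)
$D{\left(m,Z \right)} = -6 - 15 m + Z m$ ($D{\left(m,Z \right)} = -6 + \left(- 15 m + m Z\right) = -6 + \left(- 15 m + Z m\right) = -6 - 15 m + Z m$)
$k = -20$ ($k = \left(24 - 0\right) - 44 = \left(24 + 0\right) - 44 = 24 - 44 = -20$)
$D{\left(-9,15 \right)} \left(-332\right) + k = \left(-6 - -135 + 15 \left(-9\right)\right) \left(-332\right) - 20 = \left(-6 + 135 - 135\right) \left(-332\right) - 20 = \left(-6\right) \left(-332\right) - 20 = 1992 - 20 = 1972$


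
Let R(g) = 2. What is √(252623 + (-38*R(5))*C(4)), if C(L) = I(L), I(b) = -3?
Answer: √252851 ≈ 502.84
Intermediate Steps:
C(L) = -3
√(252623 + (-38*R(5))*C(4)) = √(252623 - 38*2*(-3)) = √(252623 - 76*(-3)) = √(252623 + 228) = √252851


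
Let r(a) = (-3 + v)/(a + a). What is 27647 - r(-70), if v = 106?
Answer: 3870683/140 ≈ 27648.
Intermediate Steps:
r(a) = 103/(2*a) (r(a) = (-3 + 106)/(a + a) = 103/((2*a)) = 103*(1/(2*a)) = 103/(2*a))
27647 - r(-70) = 27647 - 103/(2*(-70)) = 27647 - 103*(-1)/(2*70) = 27647 - 1*(-103/140) = 27647 + 103/140 = 3870683/140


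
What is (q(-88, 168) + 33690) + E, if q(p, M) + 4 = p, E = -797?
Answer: 32801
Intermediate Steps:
q(p, M) = -4 + p
(q(-88, 168) + 33690) + E = ((-4 - 88) + 33690) - 797 = (-92 + 33690) - 797 = 33598 - 797 = 32801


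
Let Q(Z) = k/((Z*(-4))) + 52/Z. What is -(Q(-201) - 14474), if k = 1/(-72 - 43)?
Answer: 1338289961/92460 ≈ 14474.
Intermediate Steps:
k = -1/115 (k = 1/(-115) = -1/115 ≈ -0.0086956)
Q(Z) = 23921/(460*Z) (Q(Z) = -(-1/(4*Z))/115 + 52/Z = -(-1)/(460*Z) + 52/Z = 1/(460*Z) + 52/Z = 23921/(460*Z))
-(Q(-201) - 14474) = -((23921/460)/(-201) - 14474) = -((23921/460)*(-1/201) - 14474) = -(-23921/92460 - 14474) = -1*(-1338289961/92460) = 1338289961/92460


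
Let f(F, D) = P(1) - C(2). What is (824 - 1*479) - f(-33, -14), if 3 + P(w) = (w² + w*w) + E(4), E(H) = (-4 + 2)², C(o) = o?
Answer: 344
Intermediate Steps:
E(H) = 4 (E(H) = (-2)² = 4)
P(w) = 1 + 2*w² (P(w) = -3 + ((w² + w*w) + 4) = -3 + ((w² + w²) + 4) = -3 + (2*w² + 4) = -3 + (4 + 2*w²) = 1 + 2*w²)
f(F, D) = 1 (f(F, D) = (1 + 2*1²) - 1*2 = (1 + 2*1) - 2 = (1 + 2) - 2 = 3 - 2 = 1)
(824 - 1*479) - f(-33, -14) = (824 - 1*479) - 1*1 = (824 - 479) - 1 = 345 - 1 = 344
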